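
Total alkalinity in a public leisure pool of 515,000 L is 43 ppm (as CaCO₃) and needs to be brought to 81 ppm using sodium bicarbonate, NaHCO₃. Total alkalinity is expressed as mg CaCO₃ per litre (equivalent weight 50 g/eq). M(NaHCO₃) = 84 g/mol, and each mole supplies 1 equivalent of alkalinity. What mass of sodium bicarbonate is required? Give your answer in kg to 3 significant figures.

Alkalinity to add: (81 − 43) = 38 mg/L as CaCO₃ × 515,000 L = 19,570 g as CaCO₃.
Equivalents: 19,570 g ÷ 50 g/eq = 391.4 eq.
NaHCO₃ supplies 1 eq per mole → 391.4 mol.
Mass: 391.4 mol × 84 g/mol = 32,880 g.

32.9 kg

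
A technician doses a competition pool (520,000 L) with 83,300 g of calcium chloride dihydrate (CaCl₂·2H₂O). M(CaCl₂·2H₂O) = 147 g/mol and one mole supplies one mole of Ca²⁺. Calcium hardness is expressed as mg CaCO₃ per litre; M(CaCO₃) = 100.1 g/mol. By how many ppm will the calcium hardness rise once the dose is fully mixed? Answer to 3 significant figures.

109 ppm

Moles of Ca²⁺: 83,300 g ÷ 147 g/mol = 566.7 mol.
As CaCO₃: 566.7 mol × 100.1 g/mol = 56,720 g.
Rise: 56,720 g / 520,000 L × 1000 = 109.1 mg/L.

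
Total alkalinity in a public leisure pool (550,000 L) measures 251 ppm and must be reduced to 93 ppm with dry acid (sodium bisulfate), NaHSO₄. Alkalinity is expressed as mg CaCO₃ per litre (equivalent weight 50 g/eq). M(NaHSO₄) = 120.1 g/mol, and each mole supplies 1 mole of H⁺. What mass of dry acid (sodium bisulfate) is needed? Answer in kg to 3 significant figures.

209 kg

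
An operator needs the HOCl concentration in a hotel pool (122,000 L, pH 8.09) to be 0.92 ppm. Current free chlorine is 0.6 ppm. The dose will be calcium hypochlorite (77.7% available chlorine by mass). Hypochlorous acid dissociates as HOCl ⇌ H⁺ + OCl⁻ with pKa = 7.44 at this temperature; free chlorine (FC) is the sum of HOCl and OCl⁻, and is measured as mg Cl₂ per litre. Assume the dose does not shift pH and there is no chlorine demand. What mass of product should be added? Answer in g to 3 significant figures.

695 g

[OCl⁻]/[HOCl] = 10^(pH − pKa) = 10^(8.09 − 7.44) = 4.467; fraction as HOCl = 1/(1 + 4.467) = 0.1829.
Free chlorine required for 0.92 ppm HOCl: 0.92 / 0.1829 = 5.029 ppm.
FC to add: 5.029 − 0.6 = 4.429 mg/L as Cl₂.
Cl₂ equivalent: 4.429 mg/L × 122,000 L = 540.4 g.
Product at 77.7% available Cl: 540.4 / 0.777 = 695.5 g.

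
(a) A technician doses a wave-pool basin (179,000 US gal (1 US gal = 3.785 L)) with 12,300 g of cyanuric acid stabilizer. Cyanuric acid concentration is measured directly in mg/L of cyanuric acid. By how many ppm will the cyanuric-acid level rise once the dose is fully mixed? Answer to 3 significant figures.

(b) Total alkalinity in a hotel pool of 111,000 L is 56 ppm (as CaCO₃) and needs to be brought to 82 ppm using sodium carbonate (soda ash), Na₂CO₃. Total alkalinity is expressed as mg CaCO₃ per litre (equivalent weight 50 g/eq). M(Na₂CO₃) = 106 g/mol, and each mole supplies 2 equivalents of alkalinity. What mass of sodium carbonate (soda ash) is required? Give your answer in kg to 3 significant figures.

(a) 18.2 ppm; (b) 3.06 kg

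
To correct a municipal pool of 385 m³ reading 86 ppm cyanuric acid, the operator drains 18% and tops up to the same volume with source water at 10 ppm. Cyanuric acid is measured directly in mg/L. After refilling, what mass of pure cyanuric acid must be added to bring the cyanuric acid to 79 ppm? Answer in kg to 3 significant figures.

Volume: 385 m³ = 385,000 L.
After draining 18% and refilling: 86 × 0.82 + 10 × 0.18 = 72.32 ppm.
Deficit to target: 79 − 72.32 = 6.68 mg/L.
Mass: 6.68 mg/L × 385,000 L = 2572 g cyanuric acid.

2.57 kg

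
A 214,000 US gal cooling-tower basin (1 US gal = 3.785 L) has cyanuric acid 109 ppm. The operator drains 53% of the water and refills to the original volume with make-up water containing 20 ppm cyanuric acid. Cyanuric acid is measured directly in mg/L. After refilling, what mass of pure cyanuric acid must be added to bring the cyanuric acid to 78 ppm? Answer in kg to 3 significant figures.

13.1 kg

Volume: 214,000 US gal × 3.785 L/gal = 809,990 L.
After draining 53% and refilling: 109 × 0.47 + 20 × 0.53 = 61.83 ppm.
Deficit to target: 78 − 61.83 = 16.17 mg/L.
Mass: 16.17 mg/L × 809,990 L = 13,100 g cyanuric acid.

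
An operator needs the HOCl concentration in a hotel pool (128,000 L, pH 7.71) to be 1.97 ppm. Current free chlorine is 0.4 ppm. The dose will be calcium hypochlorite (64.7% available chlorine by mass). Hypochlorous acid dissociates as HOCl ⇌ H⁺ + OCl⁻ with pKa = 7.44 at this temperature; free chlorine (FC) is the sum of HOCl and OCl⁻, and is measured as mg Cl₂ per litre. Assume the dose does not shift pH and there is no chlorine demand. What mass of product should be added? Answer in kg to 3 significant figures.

[OCl⁻]/[HOCl] = 10^(pH − pKa) = 10^(7.71 − 7.44) = 1.862; fraction as HOCl = 1/(1 + 1.862) = 0.3494.
Free chlorine required for 1.97 ppm HOCl: 1.97 / 0.3494 = 5.638 ppm.
FC to add: 5.638 − 0.4 = 5.238 mg/L as Cl₂.
Cl₂ equivalent: 5.238 mg/L × 128,000 L = 670.5 g.
Product at 64.7% available Cl: 670.5 / 0.647 = 1036 g.

1.04 kg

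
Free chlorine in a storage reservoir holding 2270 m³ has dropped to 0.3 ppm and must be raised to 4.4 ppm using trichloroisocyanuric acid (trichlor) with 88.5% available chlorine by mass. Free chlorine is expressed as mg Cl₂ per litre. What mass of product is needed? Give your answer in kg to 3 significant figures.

10.5 kg

Volume: 2270 m³ = 2,270,000 L.
Chlorine deficit: 4.4 − 0.3 = 4.1 ppm = 4.1 mg/L as Cl₂.
Cl₂ equivalent needed: 4.1 mg/L × 2,270,000 L = 9,307,000 mg = 9307 g.
Product at 88.5% available chlorine: 9307 / 0.885 = 10,520 g.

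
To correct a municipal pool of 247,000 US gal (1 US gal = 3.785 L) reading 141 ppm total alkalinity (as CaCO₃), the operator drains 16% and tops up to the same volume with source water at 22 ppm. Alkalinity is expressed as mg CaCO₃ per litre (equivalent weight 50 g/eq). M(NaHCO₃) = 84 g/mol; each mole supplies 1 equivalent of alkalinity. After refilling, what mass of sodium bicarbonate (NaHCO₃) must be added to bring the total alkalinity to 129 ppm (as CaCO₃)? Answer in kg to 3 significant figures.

Volume: 247,000 US gal × 3.785 L/gal = 934,895 L.
After draining 16% and refilling: 141 × 0.84 + 22 × 0.16 = 121.96 ppm.
Deficit to target: 129 − 121.96 = 7.04 mg/L.
As CaCO₃: 7.04 mg/L × 934,895 L = 6582 g; ÷ 50 g/eq ÷ 1 = 131.6 mol NaHCO₃.
Mass: 131.6 × 84 = 11,060 g.

11.1 kg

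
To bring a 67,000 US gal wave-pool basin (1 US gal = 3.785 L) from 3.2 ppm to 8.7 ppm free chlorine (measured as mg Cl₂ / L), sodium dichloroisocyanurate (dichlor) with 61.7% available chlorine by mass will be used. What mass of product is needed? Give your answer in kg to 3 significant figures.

2.26 kg

Volume: 67,000 US gal × 3.785 L/gal = 253,595 L.
Chlorine deficit: 8.7 − 3.2 = 5.5 ppm = 5.5 mg/L as Cl₂.
Cl₂ equivalent needed: 5.5 mg/L × 253,595 L = 1,395,000 mg = 1395 g.
Product at 61.7% available chlorine: 1395 / 0.617 = 2261 g.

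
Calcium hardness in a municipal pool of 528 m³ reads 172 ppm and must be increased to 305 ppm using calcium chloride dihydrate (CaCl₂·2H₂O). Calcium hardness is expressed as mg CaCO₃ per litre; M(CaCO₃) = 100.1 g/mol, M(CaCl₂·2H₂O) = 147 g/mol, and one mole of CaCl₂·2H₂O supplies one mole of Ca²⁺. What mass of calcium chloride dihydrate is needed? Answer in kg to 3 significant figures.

Volume: 528 m³ = 528,000 L.
Hardness to add: (305 − 172) = 133 mg/L as CaCO₃ × 528,000 L = 70,220 g as CaCO₃.
Moles of Ca²⁺ (1 mol Ca²⁺ ≡ 1 mol CaCO₃): 70,220 / 100.1 g/mol = 701.5 mol.
Mass of CaCl₂·2H₂O: 701.5 × 147 = 103,100 g.

103 kg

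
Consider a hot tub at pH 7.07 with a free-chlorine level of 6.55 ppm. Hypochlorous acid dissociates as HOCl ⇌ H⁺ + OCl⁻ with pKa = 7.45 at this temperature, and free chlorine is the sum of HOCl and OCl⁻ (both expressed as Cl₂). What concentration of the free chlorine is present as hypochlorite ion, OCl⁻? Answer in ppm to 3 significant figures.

1.93 ppm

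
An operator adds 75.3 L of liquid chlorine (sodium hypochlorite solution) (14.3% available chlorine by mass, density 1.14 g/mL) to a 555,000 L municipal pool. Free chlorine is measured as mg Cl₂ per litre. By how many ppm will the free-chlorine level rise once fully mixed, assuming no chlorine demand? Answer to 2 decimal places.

22.12 ppm

Mass of solution: 75.3 L × 1000 mL/L × 1.14 g/mL = 85,840 g.
Available chlorine delivered: 85,840 g × 0.143 = 12,280 g as Cl₂.
Concentration rise: 12,280 g / 555,000 L = 22.12 mg/L = 22.12 ppm.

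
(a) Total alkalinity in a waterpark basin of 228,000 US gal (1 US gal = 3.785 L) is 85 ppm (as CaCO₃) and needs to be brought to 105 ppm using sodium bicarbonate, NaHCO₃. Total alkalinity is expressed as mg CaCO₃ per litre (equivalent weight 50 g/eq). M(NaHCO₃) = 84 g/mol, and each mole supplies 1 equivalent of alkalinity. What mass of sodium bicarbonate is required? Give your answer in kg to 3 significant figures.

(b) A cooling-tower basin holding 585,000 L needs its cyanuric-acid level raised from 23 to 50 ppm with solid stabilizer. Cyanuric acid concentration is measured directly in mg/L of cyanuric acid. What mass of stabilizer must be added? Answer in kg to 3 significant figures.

(a) Volume: 228,000 US gal × 3.785 L/gal = 862,980 L.
(a) Alkalinity to add: (105 − 85) = 20 mg/L as CaCO₃ × 862,980 L = 17,260 g as CaCO₃.
(a) Equivalents: 17,260 g ÷ 50 g/eq = 345.2 eq.
(a) NaHCO₃ supplies 1 eq per mole → 345.2 mol.
(a) Mass: 345.2 mol × 84 g/mol = 29,000 g.

(b) CYA to add: (50 − 23) = 27 mg/L × 585,000 L = 15,800 g cyanuric acid.

(a) 29.0 kg; (b) 15.8 kg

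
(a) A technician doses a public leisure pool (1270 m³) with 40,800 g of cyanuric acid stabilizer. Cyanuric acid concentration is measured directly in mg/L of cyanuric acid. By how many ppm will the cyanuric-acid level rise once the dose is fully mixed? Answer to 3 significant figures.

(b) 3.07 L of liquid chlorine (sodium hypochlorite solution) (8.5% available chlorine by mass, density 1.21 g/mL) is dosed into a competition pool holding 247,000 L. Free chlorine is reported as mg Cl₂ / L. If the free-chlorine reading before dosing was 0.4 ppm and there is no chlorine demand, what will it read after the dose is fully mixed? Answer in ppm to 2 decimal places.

(a) 32.1 ppm; (b) 1.68 ppm

(a) Volume: 1270 m³ = 1,270,000 L.
(a) Rise: 40,800 g / 1,270,000 L × 1000 = 32.13 mg/L.

(b) Mass of solution: 3.07 L × 1000 mL/L × 1.21 g/mL = 3715 g.
(b) Available chlorine delivered: 3715 g × 0.085 = 315.7 g as Cl₂.
(b) Concentration rise: 315.7 g / 247,000 L = 1.278 mg/L = 1.28 ppm.
(b) Final FC: 0.4 + 1.28 = 1.68 ppm.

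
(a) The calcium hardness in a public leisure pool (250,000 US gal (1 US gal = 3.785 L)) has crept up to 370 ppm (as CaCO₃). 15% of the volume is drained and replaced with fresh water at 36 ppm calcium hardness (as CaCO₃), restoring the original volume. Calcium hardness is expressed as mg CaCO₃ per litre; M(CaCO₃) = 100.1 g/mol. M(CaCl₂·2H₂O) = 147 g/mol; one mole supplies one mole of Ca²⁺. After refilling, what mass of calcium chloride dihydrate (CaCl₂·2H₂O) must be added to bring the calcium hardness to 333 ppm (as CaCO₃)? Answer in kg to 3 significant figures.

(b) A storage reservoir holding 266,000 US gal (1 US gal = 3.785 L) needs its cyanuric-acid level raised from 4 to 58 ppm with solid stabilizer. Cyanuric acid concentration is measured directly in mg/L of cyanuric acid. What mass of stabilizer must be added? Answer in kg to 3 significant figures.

(a) 18.2 kg; (b) 54.4 kg

(a) Volume: 250,000 US gal × 3.785 L/gal = 946,250 L.
(a) After draining 15% and refilling: 370 × 0.85 + 36 × 0.15 = 319.9 ppm.
(a) Deficit to target: 333 − 319.9 = 13.1 mg/L.
(a) As CaCO₃: 13.1 mg/L × 946,250 L = 12,400 g; ÷ 100.1 = 123.8 mol Ca²⁺.
(a) Mass: 123.8 × 147 = 18,200 g.

(b) Volume: 266,000 US gal × 3.785 L/gal = 1,006,810 L.
(b) CYA to add: (58 − 4) = 54 mg/L × 1,006,810 L = 54,370 g cyanuric acid.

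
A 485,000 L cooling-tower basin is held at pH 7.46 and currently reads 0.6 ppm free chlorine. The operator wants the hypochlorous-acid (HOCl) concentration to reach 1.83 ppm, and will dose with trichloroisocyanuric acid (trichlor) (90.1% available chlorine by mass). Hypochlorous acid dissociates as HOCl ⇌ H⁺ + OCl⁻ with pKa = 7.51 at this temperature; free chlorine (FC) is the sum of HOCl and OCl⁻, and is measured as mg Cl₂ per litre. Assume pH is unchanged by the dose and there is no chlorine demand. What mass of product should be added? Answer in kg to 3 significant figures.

1.54 kg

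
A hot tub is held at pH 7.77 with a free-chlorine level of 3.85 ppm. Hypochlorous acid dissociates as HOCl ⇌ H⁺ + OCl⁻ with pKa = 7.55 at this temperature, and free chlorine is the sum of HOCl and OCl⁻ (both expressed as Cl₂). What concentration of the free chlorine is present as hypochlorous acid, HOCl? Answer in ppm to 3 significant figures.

[OCl⁻]/[HOCl] = 10^(pH − pKa) = 10^(7.77 − 7.55) = 10^0.22 = 1.66.
Fraction as HOCl = 1 / (1 + 1.66) = 0.376.
HOCl = 0.376 × 3.85 ppm = 1.448 ppm.

1.45 ppm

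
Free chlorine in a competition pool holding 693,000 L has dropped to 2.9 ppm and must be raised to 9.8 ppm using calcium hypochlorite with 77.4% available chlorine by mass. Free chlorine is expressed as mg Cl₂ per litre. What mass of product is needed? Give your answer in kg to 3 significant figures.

Chlorine deficit: 9.8 − 2.9 = 6.9 ppm = 6.9 mg/L as Cl₂.
Cl₂ equivalent needed: 6.9 mg/L × 693,000 L = 4,782,000 mg = 4782 g.
Product at 77.4% available chlorine: 4782 / 0.774 = 6178 g.

6.18 kg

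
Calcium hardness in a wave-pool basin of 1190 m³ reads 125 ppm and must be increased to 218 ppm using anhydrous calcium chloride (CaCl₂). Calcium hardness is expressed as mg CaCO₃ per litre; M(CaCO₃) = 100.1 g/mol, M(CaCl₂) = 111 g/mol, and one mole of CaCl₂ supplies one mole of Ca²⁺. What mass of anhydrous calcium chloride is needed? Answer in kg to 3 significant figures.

123 kg

Volume: 1190 m³ = 1,190,000 L.
Hardness to add: (218 − 125) = 93 mg/L as CaCO₃ × 1,190,000 L = 110,700 g as CaCO₃.
Moles of Ca²⁺ (1 mol Ca²⁺ ≡ 1 mol CaCO₃): 110,700 / 100.1 g/mol = 1106 mol.
Mass of CaCl₂: 1106 × 111 = 122,700 g.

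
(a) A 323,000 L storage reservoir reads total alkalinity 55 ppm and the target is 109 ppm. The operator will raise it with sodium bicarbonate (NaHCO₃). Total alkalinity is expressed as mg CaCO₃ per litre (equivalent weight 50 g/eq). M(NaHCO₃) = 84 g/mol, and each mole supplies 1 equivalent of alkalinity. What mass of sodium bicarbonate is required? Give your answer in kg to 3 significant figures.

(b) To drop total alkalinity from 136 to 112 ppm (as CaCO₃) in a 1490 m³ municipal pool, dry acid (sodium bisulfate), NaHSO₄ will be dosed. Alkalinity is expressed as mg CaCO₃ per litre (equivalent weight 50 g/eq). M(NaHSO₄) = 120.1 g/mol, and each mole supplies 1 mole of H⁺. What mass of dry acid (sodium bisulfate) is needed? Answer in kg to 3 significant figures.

(a) 29.3 kg; (b) 85.9 kg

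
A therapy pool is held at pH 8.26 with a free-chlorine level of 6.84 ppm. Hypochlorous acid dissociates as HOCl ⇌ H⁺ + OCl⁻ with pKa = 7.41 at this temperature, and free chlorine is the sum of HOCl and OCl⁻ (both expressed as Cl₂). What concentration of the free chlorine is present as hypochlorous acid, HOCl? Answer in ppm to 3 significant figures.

0.847 ppm

[OCl⁻]/[HOCl] = 10^(pH − pKa) = 10^(8.26 − 7.41) = 10^0.85 = 7.079.
Fraction as HOCl = 1 / (1 + 7.079) = 0.1238.
HOCl = 0.1238 × 6.84 ppm = 0.8466 ppm.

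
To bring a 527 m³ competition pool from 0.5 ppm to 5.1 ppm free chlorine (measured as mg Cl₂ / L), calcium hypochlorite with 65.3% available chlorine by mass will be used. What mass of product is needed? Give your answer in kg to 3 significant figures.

Volume: 527 m³ = 527,000 L.
Chlorine deficit: 5.1 − 0.5 = 4.6 ppm = 4.6 mg/L as Cl₂.
Cl₂ equivalent needed: 4.6 mg/L × 527,000 L = 2,424,000 mg = 2424 g.
Product at 65.3% available chlorine: 2424 / 0.653 = 3712 g.

3.71 kg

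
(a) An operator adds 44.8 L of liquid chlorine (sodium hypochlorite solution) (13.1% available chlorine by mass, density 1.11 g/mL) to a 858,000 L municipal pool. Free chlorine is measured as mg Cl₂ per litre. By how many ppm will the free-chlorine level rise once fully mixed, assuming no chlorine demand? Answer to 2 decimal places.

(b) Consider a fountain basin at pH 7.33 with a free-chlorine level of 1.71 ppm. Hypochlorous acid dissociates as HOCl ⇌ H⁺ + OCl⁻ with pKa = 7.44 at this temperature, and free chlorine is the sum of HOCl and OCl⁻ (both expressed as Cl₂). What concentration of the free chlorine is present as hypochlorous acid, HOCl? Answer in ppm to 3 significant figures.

(a) 7.59 ppm; (b) 0.963 ppm

(a) Mass of solution: 44.8 L × 1000 mL/L × 1.11 g/mL = 49,730 g.
(a) Available chlorine delivered: 49,730 g × 0.131 = 6514 g as Cl₂.
(a) Concentration rise: 6514 g / 858,000 L = 7.593 mg/L = 7.59 ppm.

(b) [OCl⁻]/[HOCl] = 10^(pH − pKa) = 10^(7.33 − 7.44) = 10^-0.11 = 0.7762.
(b) Fraction as HOCl = 1 / (1 + 0.7762) = 0.563.
(b) HOCl = 0.563 × 1.71 ppm = 0.9627 ppm.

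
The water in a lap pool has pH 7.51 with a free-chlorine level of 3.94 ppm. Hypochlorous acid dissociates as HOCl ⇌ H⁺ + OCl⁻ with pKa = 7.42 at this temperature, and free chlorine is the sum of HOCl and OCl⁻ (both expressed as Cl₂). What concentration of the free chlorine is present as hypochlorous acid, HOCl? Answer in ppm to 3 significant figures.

[OCl⁻]/[HOCl] = 10^(pH − pKa) = 10^(7.51 − 7.42) = 10^0.09 = 1.23.
Fraction as HOCl = 1 / (1 + 1.23) = 0.4484.
HOCl = 0.4484 × 3.94 ppm = 1.767 ppm.

1.77 ppm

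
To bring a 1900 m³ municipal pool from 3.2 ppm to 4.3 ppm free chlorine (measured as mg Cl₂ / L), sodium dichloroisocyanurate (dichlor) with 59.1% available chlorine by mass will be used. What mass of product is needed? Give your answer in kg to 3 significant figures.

Volume: 1900 m³ = 1,900,000 L.
Chlorine deficit: 4.3 − 3.2 = 1.1 ppm = 1.1 mg/L as Cl₂.
Cl₂ equivalent needed: 1.1 mg/L × 1,900,000 L = 2,090,000 mg = 2090 g.
Product at 59.1% available chlorine: 2090 / 0.591 = 3536 g.

3.54 kg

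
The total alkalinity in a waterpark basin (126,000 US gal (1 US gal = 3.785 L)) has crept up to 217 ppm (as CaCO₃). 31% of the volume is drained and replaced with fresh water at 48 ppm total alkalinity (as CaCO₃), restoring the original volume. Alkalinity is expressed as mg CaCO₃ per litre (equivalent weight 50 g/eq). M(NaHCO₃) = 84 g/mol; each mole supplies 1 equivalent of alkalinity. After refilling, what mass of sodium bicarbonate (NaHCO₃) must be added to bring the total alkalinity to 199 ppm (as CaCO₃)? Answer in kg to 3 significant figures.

27.6 kg

Volume: 126,000 US gal × 3.785 L/gal = 476,910 L.
After draining 31% and refilling: 217 × 0.69 + 48 × 0.31 = 164.61 ppm.
Deficit to target: 199 − 164.61 = 34.39 mg/L.
As CaCO₃: 34.39 mg/L × 476,910 L = 16,400 g; ÷ 50 g/eq ÷ 1 = 328 mol NaHCO₃.
Mass: 328 × 84 = 27,550 g.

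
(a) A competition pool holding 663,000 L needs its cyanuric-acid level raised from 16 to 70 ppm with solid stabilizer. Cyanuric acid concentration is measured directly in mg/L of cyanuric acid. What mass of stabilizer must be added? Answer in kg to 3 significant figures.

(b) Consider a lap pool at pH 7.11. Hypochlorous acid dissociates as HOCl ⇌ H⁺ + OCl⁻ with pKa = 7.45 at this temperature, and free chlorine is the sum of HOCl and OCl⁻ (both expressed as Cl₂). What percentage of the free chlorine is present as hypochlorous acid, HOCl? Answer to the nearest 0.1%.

(a) 35.8 kg; (b) 68.6%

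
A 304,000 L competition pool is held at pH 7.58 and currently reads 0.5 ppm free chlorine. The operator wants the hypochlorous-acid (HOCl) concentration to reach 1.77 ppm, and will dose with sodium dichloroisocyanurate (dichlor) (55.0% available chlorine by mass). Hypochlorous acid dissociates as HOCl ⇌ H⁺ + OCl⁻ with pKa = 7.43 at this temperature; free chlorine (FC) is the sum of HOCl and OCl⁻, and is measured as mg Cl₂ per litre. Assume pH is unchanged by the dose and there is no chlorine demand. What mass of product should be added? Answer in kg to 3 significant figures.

[OCl⁻]/[HOCl] = 10^(pH − pKa) = 10^(7.58 − 7.43) = 1.413; fraction as HOCl = 1/(1 + 1.413) = 0.4145.
Free chlorine required for 1.77 ppm HOCl: 1.77 / 0.4145 = 4.27 ppm.
FC to add: 4.27 − 0.5 = 3.77 mg/L as Cl₂.
Cl₂ equivalent: 3.77 mg/L × 304,000 L = 1146 g.
Product at 55.0% available Cl: 1146 / 0.55 = 2084 g.

2.08 kg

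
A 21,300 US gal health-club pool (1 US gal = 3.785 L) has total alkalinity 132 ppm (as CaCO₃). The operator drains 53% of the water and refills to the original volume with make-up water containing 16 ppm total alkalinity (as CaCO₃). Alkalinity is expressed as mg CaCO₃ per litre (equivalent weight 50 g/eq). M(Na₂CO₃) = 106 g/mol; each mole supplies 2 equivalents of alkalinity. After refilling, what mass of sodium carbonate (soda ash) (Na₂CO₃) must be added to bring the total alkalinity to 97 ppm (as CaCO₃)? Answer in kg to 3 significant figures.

Volume: 21,300 US gal × 3.785 L/gal = 80,620 L.
After draining 53% and refilling: 132 × 0.47 + 16 × 0.53 = 70.52 ppm.
Deficit to target: 97 − 70.52 = 26.48 mg/L.
As CaCO₃: 26.48 mg/L × 80,620 L = 2135 g; ÷ 50 g/eq ÷ 2 = 21.35 mol Na₂CO₃.
Mass: 21.35 × 106 = 2263 g.

2.26 kg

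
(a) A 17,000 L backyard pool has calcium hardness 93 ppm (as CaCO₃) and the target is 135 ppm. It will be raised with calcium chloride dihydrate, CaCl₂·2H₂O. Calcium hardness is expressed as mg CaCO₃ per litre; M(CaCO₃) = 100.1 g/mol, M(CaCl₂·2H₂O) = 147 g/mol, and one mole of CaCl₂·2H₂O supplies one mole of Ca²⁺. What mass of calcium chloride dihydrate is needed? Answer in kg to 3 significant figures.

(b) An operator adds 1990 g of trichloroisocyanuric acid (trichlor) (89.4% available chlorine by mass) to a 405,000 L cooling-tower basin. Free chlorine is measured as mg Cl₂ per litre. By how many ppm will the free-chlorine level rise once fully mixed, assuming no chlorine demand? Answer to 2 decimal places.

(a) Hardness to add: (135 − 93) = 42 mg/L as CaCO₃ × 17,000 L = 714 g as CaCO₃.
(a) Moles of Ca²⁺ (1 mol Ca²⁺ ≡ 1 mol CaCO₃): 714 / 100.1 g/mol = 7.133 mol.
(a) Mass of CaCl₂·2H₂O: 7.133 × 147 = 1049 g.

(b) Available chlorine delivered: 1990 g × 0.894 = 1779 g as Cl₂.
(b) Concentration rise: 1779 g / 405,000 L = 4.393 mg/L = 4.39 ppm.

(a) 1.05 kg; (b) 4.39 ppm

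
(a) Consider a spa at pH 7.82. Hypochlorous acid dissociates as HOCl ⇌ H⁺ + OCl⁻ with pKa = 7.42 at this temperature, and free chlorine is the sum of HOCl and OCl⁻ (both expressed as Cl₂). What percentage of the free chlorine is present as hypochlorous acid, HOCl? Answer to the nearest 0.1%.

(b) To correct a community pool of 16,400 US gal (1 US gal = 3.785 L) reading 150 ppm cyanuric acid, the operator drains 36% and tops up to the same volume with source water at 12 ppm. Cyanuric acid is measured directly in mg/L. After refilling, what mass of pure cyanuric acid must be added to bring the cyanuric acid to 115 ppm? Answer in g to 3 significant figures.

(a) [OCl⁻]/[HOCl] = 10^(pH − pKa) = 10^(7.82 − 7.42) = 10^0.40 = 2.512.
(a) Fraction as HOCl = 1 / (1 + 2.512) = 0.2847.

(b) Volume: 16,400 US gal × 3.785 L/gal = 62,074 L.
(b) After draining 36% and refilling: 150 × 0.64 + 12 × 0.36 = 100.32 ppm.
(b) Deficit to target: 115 − 100.32 = 14.68 mg/L.
(b) Mass: 14.68 mg/L × 62,074 L = 911.2 g cyanuric acid.

(a) 28.5%; (b) 911 g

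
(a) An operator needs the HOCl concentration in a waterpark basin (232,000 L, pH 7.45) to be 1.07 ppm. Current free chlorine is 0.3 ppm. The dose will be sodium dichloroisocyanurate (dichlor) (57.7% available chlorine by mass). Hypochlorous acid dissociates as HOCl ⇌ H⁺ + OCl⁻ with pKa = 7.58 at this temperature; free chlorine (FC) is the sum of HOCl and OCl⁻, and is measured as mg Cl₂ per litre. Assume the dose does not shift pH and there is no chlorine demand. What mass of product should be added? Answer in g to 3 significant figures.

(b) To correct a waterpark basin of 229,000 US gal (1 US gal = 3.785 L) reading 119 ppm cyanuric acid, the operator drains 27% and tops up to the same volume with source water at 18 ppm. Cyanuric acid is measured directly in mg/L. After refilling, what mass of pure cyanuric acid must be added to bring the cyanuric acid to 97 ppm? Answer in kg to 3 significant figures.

(a) 629 g; (b) 4.57 kg

(a) [OCl⁻]/[HOCl] = 10^(pH − pKa) = 10^(7.45 − 7.58) = 0.7413; fraction as HOCl = 1/(1 + 0.7413) = 0.5743.
(a) Free chlorine required for 1.07 ppm HOCl: 1.07 / 0.5743 = 1.863 ppm.
(a) FC to add: 1.863 − 0.3 = 1.563 mg/L as Cl₂.
(a) Cl₂ equivalent: 1.563 mg/L × 232,000 L = 362.7 g.
(a) Product at 57.7% available Cl: 362.7 / 0.577 = 628.5 g.

(b) Volume: 229,000 US gal × 3.785 L/gal = 866,765 L.
(b) After draining 27% and refilling: 119 × 0.73 + 18 × 0.27 = 91.73 ppm.
(b) Deficit to target: 97 − 91.73 = 5.27 mg/L.
(b) Mass: 5.27 mg/L × 866,765 L = 4568 g cyanuric acid.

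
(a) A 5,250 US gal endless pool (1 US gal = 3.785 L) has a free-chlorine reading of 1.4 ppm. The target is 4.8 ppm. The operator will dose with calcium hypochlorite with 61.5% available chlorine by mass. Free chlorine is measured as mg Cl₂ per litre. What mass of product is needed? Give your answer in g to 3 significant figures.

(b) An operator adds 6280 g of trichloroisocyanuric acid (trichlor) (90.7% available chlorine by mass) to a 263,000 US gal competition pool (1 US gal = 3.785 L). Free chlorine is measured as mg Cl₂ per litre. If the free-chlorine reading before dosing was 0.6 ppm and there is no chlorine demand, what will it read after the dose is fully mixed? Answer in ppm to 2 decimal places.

(a) 110 g; (b) 6.32 ppm

(a) Volume: 5,250 US gal × 3.785 L/gal = 19,871 L.
(a) Chlorine deficit: 4.8 − 1.4 = 3.4 ppm = 3.4 mg/L as Cl₂.
(a) Cl₂ equivalent needed: 3.4 mg/L × 19,871 L = 67,560 mg = 67.56 g.
(a) Product at 61.5% available chlorine: 67.56 / 0.615 = 109.9 g.

(b) Volume: 263,000 US gal × 3.785 L/gal = 995,455 L.
(b) Available chlorine delivered: 6280 g × 0.907 = 5696 g as Cl₂.
(b) Concentration rise: 5696 g / 995,455 L = 5.722 mg/L = 5.72 ppm.
(b) Final FC: 0.6 + 5.72 = 6.32 ppm.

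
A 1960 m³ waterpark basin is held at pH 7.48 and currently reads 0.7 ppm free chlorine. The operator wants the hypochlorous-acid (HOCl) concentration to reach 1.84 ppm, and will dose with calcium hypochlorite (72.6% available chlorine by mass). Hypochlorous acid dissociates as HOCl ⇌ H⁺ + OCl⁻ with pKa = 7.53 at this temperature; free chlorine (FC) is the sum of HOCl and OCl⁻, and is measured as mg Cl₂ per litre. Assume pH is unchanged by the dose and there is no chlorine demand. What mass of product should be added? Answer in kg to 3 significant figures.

7.50 kg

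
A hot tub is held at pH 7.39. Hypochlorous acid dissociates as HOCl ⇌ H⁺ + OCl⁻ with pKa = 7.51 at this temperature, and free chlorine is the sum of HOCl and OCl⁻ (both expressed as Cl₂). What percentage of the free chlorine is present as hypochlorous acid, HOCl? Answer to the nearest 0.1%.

56.9%

[OCl⁻]/[HOCl] = 10^(pH − pKa) = 10^(7.39 − 7.51) = 10^-0.12 = 0.7586.
Fraction as HOCl = 1 / (1 + 0.7586) = 0.5686.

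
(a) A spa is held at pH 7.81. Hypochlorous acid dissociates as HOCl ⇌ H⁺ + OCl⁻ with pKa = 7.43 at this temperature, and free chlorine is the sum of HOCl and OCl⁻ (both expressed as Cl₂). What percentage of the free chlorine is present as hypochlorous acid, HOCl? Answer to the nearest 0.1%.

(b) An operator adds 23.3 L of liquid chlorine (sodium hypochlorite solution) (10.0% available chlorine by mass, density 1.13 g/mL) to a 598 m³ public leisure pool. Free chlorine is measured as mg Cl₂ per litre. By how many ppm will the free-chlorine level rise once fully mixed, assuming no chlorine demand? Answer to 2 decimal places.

(a) 29.4%; (b) 4.40 ppm

(a) [OCl⁻]/[HOCl] = 10^(pH − pKa) = 10^(7.81 − 7.43) = 10^0.38 = 2.399.
(a) Fraction as HOCl = 1 / (1 + 2.399) = 0.2942.

(b) Volume: 598 m³ = 598,000 L.
(b) Mass of solution: 23.3 L × 1000 mL/L × 1.13 g/mL = 26,330 g.
(b) Available chlorine delivered: 26,330 g × 0.1 = 2633 g as Cl₂.
(b) Concentration rise: 2633 g / 598,000 L = 4.403 mg/L = 4.40 ppm.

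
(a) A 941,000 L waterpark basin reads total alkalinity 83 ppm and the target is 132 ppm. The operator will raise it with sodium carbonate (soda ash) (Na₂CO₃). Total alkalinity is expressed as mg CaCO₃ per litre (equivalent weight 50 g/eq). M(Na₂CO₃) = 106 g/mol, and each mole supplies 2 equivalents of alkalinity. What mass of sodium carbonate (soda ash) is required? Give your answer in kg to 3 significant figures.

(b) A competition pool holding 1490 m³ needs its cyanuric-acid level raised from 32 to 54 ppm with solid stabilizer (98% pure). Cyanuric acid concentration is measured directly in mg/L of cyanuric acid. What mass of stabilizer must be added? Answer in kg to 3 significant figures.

(a) Alkalinity to add: (132 − 83) = 49 mg/L as CaCO₃ × 941,000 L = 46,110 g as CaCO₃.
(a) Equivalents: 46,110 g ÷ 50 g/eq = 922.2 eq.
(a) Each mole of Na₂CO₃ supplies 2 eq, so 922.2 / 2 = 461.1 mol.
(a) Mass: 461.1 mol × 106 g/mol = 48,880 g.

(b) Volume: 1490 m³ = 1,490,000 L.
(b) CYA to add: (54 − 32) = 22 mg/L × 1,490,000 L = 32,780 g cyanuric acid.
(b) At 98% purity: 32,780 / 0.98 = 33,450 g product.

(a) 48.9 kg; (b) 33.4 kg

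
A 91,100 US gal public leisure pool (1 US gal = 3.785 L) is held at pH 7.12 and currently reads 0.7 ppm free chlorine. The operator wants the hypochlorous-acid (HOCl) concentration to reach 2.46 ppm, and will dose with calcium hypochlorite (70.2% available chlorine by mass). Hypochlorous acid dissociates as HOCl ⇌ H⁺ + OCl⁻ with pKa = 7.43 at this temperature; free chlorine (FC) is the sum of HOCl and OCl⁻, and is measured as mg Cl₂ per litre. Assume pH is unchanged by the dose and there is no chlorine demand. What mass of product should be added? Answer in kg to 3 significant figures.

1.46 kg

Volume: 91,100 US gal × 3.785 L/gal = 344,814 L.
[OCl⁻]/[HOCl] = 10^(pH − pKa) = 10^(7.12 − 7.43) = 0.4898; fraction as HOCl = 1/(1 + 0.4898) = 0.6712.
Free chlorine required for 2.46 ppm HOCl: 2.46 / 0.6712 = 3.665 ppm.
FC to add: 3.665 − 0.7 = 2.965 mg/L as Cl₂.
Cl₂ equivalent: 2.965 mg/L × 344,814 L = 1022 g.
Product at 70.2% available Cl: 1022 / 0.702 = 1456 g.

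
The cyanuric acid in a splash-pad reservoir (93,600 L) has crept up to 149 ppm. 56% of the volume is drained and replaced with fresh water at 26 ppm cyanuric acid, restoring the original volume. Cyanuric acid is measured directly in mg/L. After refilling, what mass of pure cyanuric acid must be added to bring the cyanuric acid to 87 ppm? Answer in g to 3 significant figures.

644 g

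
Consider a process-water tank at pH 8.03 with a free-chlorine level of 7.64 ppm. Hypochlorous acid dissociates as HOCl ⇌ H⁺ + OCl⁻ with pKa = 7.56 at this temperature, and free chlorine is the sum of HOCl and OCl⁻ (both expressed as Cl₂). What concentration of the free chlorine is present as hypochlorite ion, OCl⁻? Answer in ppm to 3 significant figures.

5.71 ppm

[OCl⁻]/[HOCl] = 10^(pH − pKa) = 10^(8.03 − 7.56) = 10^0.47 = 2.951.
Fraction as HOCl = 1 / (1 + 2.951) = 0.2531.
OCl⁻ = (1 − 0.2531) × 7.64 ppm = 5.706 ppm.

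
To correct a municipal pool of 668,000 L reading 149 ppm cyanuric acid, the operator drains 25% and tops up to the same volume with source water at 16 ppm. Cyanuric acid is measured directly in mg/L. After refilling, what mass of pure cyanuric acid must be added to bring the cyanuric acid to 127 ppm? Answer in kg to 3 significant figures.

7.51 kg

After draining 25% and refilling: 149 × 0.75 + 16 × 0.25 = 115.75 ppm.
Deficit to target: 127 − 115.75 = 11.25 mg/L.
Mass: 11.25 mg/L × 668,000 L = 7515 g cyanuric acid.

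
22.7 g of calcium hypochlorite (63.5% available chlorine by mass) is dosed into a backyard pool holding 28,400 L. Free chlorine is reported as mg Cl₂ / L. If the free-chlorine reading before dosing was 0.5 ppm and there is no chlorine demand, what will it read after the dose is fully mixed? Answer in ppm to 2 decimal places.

Available chlorine delivered: 22.7 g × 0.635 = 14.41 g as Cl₂.
Concentration rise: 14.41 g / 28,400 L = 0.5076 mg/L = 0.51 ppm.
Final FC: 0.5 + 0.51 = 1.01 ppm.

1.01 ppm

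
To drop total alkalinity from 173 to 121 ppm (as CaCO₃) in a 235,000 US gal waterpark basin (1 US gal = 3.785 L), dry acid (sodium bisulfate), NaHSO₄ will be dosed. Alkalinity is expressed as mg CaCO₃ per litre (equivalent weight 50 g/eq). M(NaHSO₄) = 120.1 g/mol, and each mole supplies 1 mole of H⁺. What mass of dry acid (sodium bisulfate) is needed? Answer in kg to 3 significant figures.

111 kg

Volume: 235,000 US gal × 3.785 L/gal = 889,475 L.
Alkalinity to neutralize: (173 − 121) = 52 mg/L as CaCO₃ × 889,475 L = 46,250 g as CaCO₃.
Equivalents of H⁺ required: 46,250 ÷ 50 g/eq = 925.1 eq = 925.1 mol NaHSO₄.
Mass of NaHSO₄: 925.1 × 120.1 = 111,100 g.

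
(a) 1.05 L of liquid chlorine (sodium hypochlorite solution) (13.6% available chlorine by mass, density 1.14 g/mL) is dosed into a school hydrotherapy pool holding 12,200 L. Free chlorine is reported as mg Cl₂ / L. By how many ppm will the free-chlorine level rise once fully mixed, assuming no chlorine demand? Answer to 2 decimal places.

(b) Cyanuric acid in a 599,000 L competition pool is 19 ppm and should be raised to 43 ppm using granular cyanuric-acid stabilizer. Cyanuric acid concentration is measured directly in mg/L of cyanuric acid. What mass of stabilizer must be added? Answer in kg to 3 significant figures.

(a) Mass of solution: 1.05 L × 1000 mL/L × 1.14 g/mL = 1197 g.
(a) Available chlorine delivered: 1197 g × 0.136 = 162.8 g as Cl₂.
(a) Concentration rise: 162.8 g / 12,200 L = 13.34 mg/L = 13.34 ppm.

(b) CYA to add: (43 − 19) = 24 mg/L × 599,000 L = 14,380 g cyanuric acid.

(a) 13.34 ppm; (b) 14.4 kg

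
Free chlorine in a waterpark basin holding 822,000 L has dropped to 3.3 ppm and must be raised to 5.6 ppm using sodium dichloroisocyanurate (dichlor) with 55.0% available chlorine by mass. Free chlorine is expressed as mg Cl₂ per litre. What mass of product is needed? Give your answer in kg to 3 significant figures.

Chlorine deficit: 5.6 − 3.3 = 2.3 ppm = 2.3 mg/L as Cl₂.
Cl₂ equivalent needed: 2.3 mg/L × 822,000 L = 1,891,000 mg = 1891 g.
Product at 55.0% available chlorine: 1891 / 0.55 = 3437 g.

3.44 kg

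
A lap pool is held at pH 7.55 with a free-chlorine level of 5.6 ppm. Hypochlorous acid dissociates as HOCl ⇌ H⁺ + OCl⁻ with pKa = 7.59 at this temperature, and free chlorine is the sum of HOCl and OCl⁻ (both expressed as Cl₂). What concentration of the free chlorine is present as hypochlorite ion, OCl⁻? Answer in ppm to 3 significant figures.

2.67 ppm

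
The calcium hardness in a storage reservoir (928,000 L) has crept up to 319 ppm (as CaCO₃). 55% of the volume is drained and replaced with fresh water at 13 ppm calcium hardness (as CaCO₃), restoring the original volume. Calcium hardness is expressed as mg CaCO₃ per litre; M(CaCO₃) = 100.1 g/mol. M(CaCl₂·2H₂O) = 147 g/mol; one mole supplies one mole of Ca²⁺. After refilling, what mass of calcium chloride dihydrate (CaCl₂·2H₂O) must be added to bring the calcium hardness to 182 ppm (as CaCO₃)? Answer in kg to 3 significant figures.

42.7 kg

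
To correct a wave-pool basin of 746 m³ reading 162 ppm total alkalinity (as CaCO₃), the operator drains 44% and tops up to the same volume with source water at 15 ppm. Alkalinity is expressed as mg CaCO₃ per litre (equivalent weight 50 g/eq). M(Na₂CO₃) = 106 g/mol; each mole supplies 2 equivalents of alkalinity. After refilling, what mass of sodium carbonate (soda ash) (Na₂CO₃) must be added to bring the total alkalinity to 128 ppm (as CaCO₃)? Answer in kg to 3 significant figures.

Volume: 746 m³ = 746,000 L.
After draining 44% and refilling: 162 × 0.56 + 15 × 0.44 = 97.32 ppm.
Deficit to target: 128 − 97.32 = 30.68 mg/L.
As CaCO₃: 30.68 mg/L × 746,000 L = 22,890 g; ÷ 50 g/eq ÷ 2 = 228.9 mol Na₂CO₃.
Mass: 228.9 × 106 = 24,260 g.

24.3 kg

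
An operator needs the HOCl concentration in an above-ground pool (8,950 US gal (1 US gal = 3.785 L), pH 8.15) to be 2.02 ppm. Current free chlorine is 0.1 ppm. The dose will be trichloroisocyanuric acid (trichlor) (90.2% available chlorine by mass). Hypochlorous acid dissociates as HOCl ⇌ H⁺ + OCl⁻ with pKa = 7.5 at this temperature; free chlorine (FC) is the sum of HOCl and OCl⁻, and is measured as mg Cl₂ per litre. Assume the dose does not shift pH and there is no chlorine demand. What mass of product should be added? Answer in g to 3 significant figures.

411 g

Volume: 8,950 US gal × 3.785 L/gal = 33,876 L.
[OCl⁻]/[HOCl] = 10^(pH − pKa) = 10^(8.15 − 7.5) = 4.467; fraction as HOCl = 1/(1 + 4.467) = 0.1829.
Free chlorine required for 2.02 ppm HOCl: 2.02 / 0.1829 = 11.04 ppm.
FC to add: 11.04 − 0.1 = 10.94 mg/L as Cl₂.
Cl₂ equivalent: 10.94 mg/L × 33,876 L = 370.7 g.
Product at 90.2% available Cl: 370.7 / 0.902 = 411 g.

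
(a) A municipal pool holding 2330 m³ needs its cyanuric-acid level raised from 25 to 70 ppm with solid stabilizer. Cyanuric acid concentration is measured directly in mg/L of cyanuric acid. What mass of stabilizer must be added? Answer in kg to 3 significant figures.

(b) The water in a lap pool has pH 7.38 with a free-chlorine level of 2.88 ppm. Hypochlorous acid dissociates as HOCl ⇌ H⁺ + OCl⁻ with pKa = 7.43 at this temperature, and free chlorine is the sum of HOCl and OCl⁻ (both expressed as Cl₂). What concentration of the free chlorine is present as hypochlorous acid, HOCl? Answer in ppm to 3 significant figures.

(a) 105 kg; (b) 1.52 ppm

(a) Volume: 2330 m³ = 2,330,000 L.
(a) CYA to add: (70 − 25) = 45 mg/L × 2,330,000 L = 104,800 g cyanuric acid.

(b) [OCl⁻]/[HOCl] = 10^(pH − pKa) = 10^(7.38 − 7.43) = 10^-0.05 = 0.8913.
(b) Fraction as HOCl = 1 / (1 + 0.8913) = 0.5288.
(b) HOCl = 0.5288 × 2.88 ppm = 1.523 ppm.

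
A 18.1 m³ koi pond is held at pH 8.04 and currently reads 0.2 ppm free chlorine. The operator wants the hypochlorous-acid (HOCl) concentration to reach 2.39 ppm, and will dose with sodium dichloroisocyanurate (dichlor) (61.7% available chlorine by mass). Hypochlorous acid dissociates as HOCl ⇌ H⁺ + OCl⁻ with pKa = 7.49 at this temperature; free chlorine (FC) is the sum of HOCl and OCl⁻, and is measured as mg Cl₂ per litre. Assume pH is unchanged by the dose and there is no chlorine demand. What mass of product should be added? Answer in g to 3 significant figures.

Volume: 18.1 m³ = 18,100 L.
[OCl⁻]/[HOCl] = 10^(pH − pKa) = 10^(8.04 − 7.49) = 3.548; fraction as HOCl = 1/(1 + 3.548) = 0.2199.
Free chlorine required for 2.39 ppm HOCl: 2.39 / 0.2199 = 10.87 ppm.
FC to add: 10.87 − 0.2 = 10.67 mg/L as Cl₂.
Cl₂ equivalent: 10.67 mg/L × 18,100 L = 193.1 g.
Product at 61.7% available Cl: 193.1 / 0.617 = 313 g.

313 g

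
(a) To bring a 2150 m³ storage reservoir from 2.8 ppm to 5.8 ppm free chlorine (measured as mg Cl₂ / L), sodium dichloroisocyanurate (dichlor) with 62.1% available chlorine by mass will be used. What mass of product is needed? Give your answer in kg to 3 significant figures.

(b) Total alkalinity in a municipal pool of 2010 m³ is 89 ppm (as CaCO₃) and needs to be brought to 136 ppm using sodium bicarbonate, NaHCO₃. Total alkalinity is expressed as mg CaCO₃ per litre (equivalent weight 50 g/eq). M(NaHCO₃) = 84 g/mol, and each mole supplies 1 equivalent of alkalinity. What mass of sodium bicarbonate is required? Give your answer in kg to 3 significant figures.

(a) 10.4 kg; (b) 159 kg

(a) Volume: 2150 m³ = 2,150,000 L.
(a) Chlorine deficit: 5.8 − 2.8 = 3 ppm = 3 mg/L as Cl₂.
(a) Cl₂ equivalent needed: 3 mg/L × 2,150,000 L = 6,450,000 mg = 6450 g.
(a) Product at 62.1% available chlorine: 6450 / 0.621 = 10,390 g.

(b) Volume: 2010 m³ = 2,010,000 L.
(b) Alkalinity to add: (136 − 89) = 47 mg/L as CaCO₃ × 2,010,000 L = 94,470 g as CaCO₃.
(b) Equivalents: 94,470 g ÷ 50 g/eq = 1889 eq.
(b) NaHCO₃ supplies 1 eq per mole → 1889 mol.
(b) Mass: 1889 mol × 84 g/mol = 158,700 g.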